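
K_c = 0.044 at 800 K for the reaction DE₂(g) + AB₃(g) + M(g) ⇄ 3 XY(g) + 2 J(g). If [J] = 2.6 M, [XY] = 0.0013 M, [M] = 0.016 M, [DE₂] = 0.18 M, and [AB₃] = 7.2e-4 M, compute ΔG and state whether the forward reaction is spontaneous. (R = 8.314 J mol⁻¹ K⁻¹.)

ΔG = -12.1 kJ/mol; the forward reaction is spontaneous

Q_c = [XY]³·[J]² / ([DE₂]·[AB₃]·[M]) = (0.0013)³·(2.6)² / ((0.18)·(7.2e-4)·(0.016)) = 0.00716
ΔG = RT ln(Q_c/K_c) = (8.314 J mol⁻¹ K⁻¹)(800 K) × ln(0.00716/0.044)
   = (6.651 kJ/mol)(-1.816) = -12.1 kJ/mol
ΔG < 0, so the forward reaction is spontaneous (proceeds forward).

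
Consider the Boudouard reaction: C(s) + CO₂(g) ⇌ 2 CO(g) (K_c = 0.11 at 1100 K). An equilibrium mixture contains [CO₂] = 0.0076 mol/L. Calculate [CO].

[CO] = 0.029 mol/L

(C is a pure solid — omitted from K_c.)
At equilibrium, K_c = [CO]² / [CO₂] = 0.11.
([CO])² / (0.0076) = 0.11
[CO]² = 8.36×10⁻⁴ ⇒ [CO] = 0.029 mol/L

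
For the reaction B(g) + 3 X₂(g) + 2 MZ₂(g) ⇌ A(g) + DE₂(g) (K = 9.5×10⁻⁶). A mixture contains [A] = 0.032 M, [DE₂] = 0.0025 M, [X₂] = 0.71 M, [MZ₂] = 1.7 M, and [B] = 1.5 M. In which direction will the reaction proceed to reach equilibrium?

Q = [A]·[DE₂] / ([B]·[X₂]³·[MZ₂]²) = (0.032)·(0.0025) / ((1.5)·(0.71)³·(1.7)²) = 5.2×10⁻⁵
Q = 5.2×10⁻⁵ > K = 9.5×10⁻⁶, so the reverse reaction proceeds.

in the reverse direction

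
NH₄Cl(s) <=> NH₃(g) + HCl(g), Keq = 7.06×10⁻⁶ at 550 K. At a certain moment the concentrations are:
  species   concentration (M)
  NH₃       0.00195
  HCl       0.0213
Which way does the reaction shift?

toward reactants

(NH₄Cl is a pure solid — omitted from Q.)
Q = [NH₃]·[HCl] = (0.00195)·(0.0213) = 4.15×10⁻⁵
Q = 4.15×10⁻⁵ > Keq = 7.06×10⁻⁶, so the reverse reaction proceeds.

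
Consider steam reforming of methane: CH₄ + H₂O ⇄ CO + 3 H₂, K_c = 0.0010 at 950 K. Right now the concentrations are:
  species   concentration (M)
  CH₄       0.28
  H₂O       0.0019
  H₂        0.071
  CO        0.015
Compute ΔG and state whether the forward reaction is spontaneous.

ΔG = 18.3 kJ/mol; the forward reaction is non-spontaneous

Q_c = [CO]·[H₂]³ / ([CH₄]·[H₂O]) = (0.015)·(0.071)³ / ((0.28)·(0.0019)) = 0.0101
ΔG = RT ln(Q_c/K_c) = (8.314 J mol⁻¹ K⁻¹)(950 K) × ln(0.0101/0.0010)
   = (7.898 kJ/mol)(2.313) = 18.3 kJ/mol
ΔG > 0, so the forward reaction is non-spontaneous (proceeds in reverse).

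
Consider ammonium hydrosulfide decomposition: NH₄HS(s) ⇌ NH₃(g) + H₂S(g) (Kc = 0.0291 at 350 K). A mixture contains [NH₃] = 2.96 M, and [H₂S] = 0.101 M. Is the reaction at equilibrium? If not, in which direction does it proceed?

(NH₄HS is a pure solid — omitted from Qc.)
Qc = [NH₃]·[H₂S] = (2.96)·(0.101) = 0.299
Qc = 0.299 > Kc = 0.0291, so the reverse reaction proceeds.

in the reverse direction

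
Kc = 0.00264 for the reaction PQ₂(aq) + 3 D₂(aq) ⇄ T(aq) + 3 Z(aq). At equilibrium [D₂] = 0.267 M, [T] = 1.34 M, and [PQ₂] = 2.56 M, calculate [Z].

At equilibrium, Kc = [T]·[Z]³ / ([PQ₂]·[D₂]³) = 0.00264.
(1.34)·([Z])³ / ((2.56)·(0.267)³) = 0.00264
[Z]³ = 9.60×10⁻⁵ ⇒ [Z] = 0.0458 M

[Z] = 0.0458 M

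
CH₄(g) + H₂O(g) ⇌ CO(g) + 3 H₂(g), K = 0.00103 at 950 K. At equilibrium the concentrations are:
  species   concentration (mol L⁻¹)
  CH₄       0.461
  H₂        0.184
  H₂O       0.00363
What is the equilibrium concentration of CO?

At equilibrium, K = [CO]·[H₂]³ / ([CH₄]·[H₂O]) = 0.00103.
([CO])·(0.184)³ / ((0.461)·(0.00363)) = 0.00103
[CO] = 2.77×10⁻⁴ mol L⁻¹

[CO] = 2.77×10⁻⁴ mol L⁻¹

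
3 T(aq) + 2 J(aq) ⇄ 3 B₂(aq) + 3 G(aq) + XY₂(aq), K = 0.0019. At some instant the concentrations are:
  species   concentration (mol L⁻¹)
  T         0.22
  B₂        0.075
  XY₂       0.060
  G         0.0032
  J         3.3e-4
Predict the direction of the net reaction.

Q = [B₂]³·[G]³·[XY₂] / ([T]³·[J]²) = (0.075)³·(0.0032)³·(0.060) / ((0.22)³·(3.3e-4)²) = 7.2e-4
Q = 7.2e-4 < K = 0.0019, so the forward reaction proceeds.

forward (toward products)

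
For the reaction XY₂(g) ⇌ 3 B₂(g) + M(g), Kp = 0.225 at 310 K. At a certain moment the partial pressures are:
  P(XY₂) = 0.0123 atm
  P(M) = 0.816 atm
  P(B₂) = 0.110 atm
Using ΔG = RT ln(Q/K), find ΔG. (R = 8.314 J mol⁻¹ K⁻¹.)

ΔG = -2.41 kJ/mol

Qp = P(B₂)³·P(M) / P(XY₂) = (0.110)³·(0.816) / (0.0123) = 0.0883
ΔG = RT ln(Qp/Kp) = (8.314 J mol⁻¹ K⁻¹)(310 K) × ln(0.0883/0.225)
   = (2.577 kJ/mol)(-0.9354) = -2.41 kJ/mol
ΔG < 0, so the forward reaction is spontaneous (proceeds forward).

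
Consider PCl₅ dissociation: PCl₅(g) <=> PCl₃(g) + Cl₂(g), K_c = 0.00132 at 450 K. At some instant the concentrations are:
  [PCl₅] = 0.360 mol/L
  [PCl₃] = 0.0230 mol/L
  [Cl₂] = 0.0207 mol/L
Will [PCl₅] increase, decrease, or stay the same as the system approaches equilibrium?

stay the same

Q_c = [PCl₃]·[Cl₂] / [PCl₅] = (0.0230)·(0.0207) / (0.360) = 0.00132
Q_c = 0.00132 = K_c; the system is at equilibrium.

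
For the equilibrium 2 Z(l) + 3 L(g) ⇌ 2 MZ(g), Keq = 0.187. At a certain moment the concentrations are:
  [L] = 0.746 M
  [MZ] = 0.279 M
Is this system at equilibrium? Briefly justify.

yes, at equilibrium

(Z is a pure liquid — omitted from Q.)
Q = [MZ]² / [L]³ = (0.279)² / (0.746)³ = 0.187
Q = 0.187 = Keq; the system is at equilibrium.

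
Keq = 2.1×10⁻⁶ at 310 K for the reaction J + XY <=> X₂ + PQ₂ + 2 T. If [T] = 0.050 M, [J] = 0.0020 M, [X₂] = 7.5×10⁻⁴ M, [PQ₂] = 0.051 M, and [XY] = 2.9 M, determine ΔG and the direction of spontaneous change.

Q = [X₂]·[PQ₂]·[T]² / ([J]·[XY]) = (7.5×10⁻⁴)·(0.051)·(0.050)² / ((0.0020)·(2.9)) = 1.65×10⁻⁵
ΔG = RT ln(Q/Keq) = (8.314 J mol⁻¹ K⁻¹)(310 K) × ln(1.65×10⁻⁵/2.1×10⁻⁶)
   = (2.577 kJ/mol)(2.061) = 5.31 kJ/mol
ΔG > 0, so the forward reaction is non-spontaneous (proceeds in reverse).

ΔG = 5.31 kJ/mol; the forward reaction is non-spontaneous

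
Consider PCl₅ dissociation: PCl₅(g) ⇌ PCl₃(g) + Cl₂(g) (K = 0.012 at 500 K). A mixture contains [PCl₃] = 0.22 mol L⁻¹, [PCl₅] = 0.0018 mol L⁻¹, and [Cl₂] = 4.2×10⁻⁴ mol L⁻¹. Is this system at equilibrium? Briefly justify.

no; Q > K, reaction proceeds in reverse

Q = [PCl₃]·[Cl₂] / [PCl₅] = (0.22)·(4.2×10⁻⁴) / (0.0018) = 0.051
Q = 0.051 > K = 0.012: net reverse reaction.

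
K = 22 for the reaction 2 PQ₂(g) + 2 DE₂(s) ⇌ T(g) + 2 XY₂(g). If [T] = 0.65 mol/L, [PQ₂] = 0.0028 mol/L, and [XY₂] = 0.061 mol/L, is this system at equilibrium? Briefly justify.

no; Q > K, reaction proceeds in reverse

(DE₂ is a pure solid — omitted from Q.)
Q = [T]·[XY₂]² / [PQ₂]² = (0.65)·(0.061)² / (0.0028)² = 310
Q = 310 > K = 22: net reverse reaction.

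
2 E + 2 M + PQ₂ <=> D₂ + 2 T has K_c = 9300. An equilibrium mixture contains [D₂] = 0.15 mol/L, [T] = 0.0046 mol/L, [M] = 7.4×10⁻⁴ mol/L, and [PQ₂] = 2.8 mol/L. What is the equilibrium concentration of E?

[E] = 0.015 mol/L

At equilibrium, K_c = [D₂]·[T]² / ([E]²·[M]²·[PQ₂]) = 9300.
(0.15)·(0.0046)² / (([E])²·(7.4×10⁻⁴)²·(2.8)) = 9300
[E]² = 2.23×10⁻⁴ ⇒ [E] = 0.015 mol/L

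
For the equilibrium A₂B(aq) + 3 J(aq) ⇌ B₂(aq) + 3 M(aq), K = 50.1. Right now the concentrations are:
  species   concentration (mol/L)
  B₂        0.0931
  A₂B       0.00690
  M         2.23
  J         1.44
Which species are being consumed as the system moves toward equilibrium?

Q = [B₂]·[M]³ / ([A₂B]·[J]³) = (0.0931)·(2.23)³ / ((0.00690)·(1.44)³) = 50.1
Q = 50.1 = K; the system is at equilibrium.

none (at equilibrium)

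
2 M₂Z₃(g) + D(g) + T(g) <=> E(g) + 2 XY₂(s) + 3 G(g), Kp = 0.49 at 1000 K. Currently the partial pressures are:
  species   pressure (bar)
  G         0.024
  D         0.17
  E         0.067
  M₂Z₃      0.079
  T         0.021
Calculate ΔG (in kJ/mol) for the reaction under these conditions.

ΔG = -20.5 kJ/mol

(XY₂ is a pure solid — omitted from Qp.)
Qp = P(E)·P(G)³ / (P(M₂Z₃)²·P(D)·P(T)) = (0.067)·(0.024)³ / ((0.079)²·(0.17)·(0.021)) = 0.0416
ΔG = RT ln(Qp/Kp) = (8.314 J mol⁻¹ K⁻¹)(1000 K) × ln(0.0416/0.49)
   = (8.314 kJ/mol)(-2.466) = -20.5 kJ/mol
ΔG < 0, so the forward reaction is spontaneous (proceeds forward).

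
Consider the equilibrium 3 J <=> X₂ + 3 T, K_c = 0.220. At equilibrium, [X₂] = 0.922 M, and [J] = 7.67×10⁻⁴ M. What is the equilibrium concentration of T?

[T] = 4.76×10⁻⁴ M

At equilibrium, K_c = [X₂]·[T]³ / [J]³ = 0.220.
(0.922)·([T])³ / (7.67×10⁻⁴)³ = 0.220
[T]³ = 1.08×10⁻¹⁰ ⇒ [T] = 4.76×10⁻⁴ M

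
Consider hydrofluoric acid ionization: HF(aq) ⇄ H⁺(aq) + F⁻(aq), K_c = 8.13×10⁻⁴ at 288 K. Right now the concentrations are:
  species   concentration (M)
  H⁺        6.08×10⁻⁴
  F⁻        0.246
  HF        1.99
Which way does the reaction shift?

to the right

Q_c = [H⁺]·[F⁻] / [HF] = (6.08×10⁻⁴)·(0.246) / (1.99) = 7.52×10⁻⁵
Q_c = 7.52×10⁻⁵ < K_c = 8.13×10⁻⁴, so the forward reaction proceeds.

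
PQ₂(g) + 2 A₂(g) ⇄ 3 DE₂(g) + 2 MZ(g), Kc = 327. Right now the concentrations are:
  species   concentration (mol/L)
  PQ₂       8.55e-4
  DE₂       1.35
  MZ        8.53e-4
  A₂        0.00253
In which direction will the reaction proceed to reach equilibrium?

at equilibrium

Qc = [DE₂]³·[MZ]² / ([PQ₂]·[A₂]²) = (1.35)³·(8.53e-4)² / ((8.55e-4)·(0.00253)²) = 327
Qc = 327 = Kc, so the system is already at equilibrium.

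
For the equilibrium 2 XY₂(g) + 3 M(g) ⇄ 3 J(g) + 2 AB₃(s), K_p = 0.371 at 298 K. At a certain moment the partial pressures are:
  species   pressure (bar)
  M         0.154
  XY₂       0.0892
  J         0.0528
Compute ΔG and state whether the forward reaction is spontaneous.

(AB₃ is a pure solid — omitted from Q_p.)
Q_p = P(J)³ / (P(XY₂)²·P(M)³) = (0.0528)³ / ((0.0892)²·(0.154)³) = 5.07
ΔG = RT ln(Q_p/K_p) = (8.314 J mol⁻¹ K⁻¹)(298 K) × ln(5.07/0.371)
   = (2.478 kJ/mol)(2.615) = 6.48 kJ/mol
ΔG > 0, so the forward reaction is non-spontaneous (proceeds in reverse).

ΔG = 6.48 kJ/mol; the forward reaction is non-spontaneous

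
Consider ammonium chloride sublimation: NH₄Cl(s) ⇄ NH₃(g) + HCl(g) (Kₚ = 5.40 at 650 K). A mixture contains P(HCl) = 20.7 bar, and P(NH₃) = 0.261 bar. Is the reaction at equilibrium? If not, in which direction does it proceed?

(NH₄Cl is a pure solid — omitted from Qₚ.)
Qₚ = P(NH₃)·P(HCl) = (0.261)·(20.7) = 5.40
Qₚ = 5.40 = Kₚ, so the system is already at equilibrium.

no net change (already at equilibrium)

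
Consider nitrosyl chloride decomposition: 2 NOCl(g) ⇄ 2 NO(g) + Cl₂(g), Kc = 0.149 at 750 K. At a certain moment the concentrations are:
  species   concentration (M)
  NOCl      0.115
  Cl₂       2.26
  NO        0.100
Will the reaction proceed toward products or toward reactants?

Qc = [NO]²·[Cl₂] / [NOCl]² = (0.100)²·(2.26) / (0.115)² = 1.71
Qc = 1.71 > Kc = 0.149, so the reverse reaction proceeds.

to the left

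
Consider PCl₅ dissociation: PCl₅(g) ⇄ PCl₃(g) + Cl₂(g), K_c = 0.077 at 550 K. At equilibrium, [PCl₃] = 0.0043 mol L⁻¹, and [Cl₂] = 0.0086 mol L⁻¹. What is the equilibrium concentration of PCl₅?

At equilibrium, K_c = [PCl₃]·[Cl₂] / [PCl₅] = 0.077.
(0.0043)·(0.0086) / ([PCl₅]) = 0.077
[PCl₅] = 4.80×10⁻⁴ = 4.8×10⁻⁴ mol L⁻¹

[PCl₅] = 4.8×10⁻⁴ mol L⁻¹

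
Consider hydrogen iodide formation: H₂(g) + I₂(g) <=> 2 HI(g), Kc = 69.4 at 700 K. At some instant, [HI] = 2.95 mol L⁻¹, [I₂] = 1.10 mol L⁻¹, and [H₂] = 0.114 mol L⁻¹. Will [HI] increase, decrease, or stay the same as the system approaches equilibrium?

Qc = [HI]² / ([H₂]·[I₂]) = (2.95)² / ((0.114)·(1.10)) = 69.4
Qc = 69.4 = Kc; the system is at equilibrium.

stay the same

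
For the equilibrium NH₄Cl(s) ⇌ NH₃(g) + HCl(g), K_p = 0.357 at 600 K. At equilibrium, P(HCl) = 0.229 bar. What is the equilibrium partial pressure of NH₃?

(NH₄Cl is a pure solid — omitted from K_p.)
At equilibrium, K_p = P(NH₃)·P(HCl) = 0.357.
(P(NH₃))·(0.229) = 0.357
P(NH₃) = 1.56 bar

P(NH₃) = 1.56 bar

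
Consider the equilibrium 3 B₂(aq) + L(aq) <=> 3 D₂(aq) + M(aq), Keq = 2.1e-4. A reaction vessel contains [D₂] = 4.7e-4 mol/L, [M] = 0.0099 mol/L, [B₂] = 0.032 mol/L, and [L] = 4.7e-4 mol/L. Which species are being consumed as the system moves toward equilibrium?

Q = [D₂]³·[M] / ([B₂]³·[L]) = (4.7e-4)³·(0.0099) / ((0.032)³·(4.7e-4)) = 6.7e-5
Q = 6.7e-5 < Keq = 2.1e-4: net forward reaction.

B₂, L (reactants)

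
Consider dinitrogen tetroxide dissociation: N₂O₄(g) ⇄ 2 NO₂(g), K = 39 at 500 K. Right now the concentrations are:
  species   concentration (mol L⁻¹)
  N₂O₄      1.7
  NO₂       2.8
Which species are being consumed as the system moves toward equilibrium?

Q = [NO₂]² / [N₂O₄] = (2.8)² / (1.7) = 4.6
Q = 4.6 < K = 39: net forward reaction.

N₂O₄ (reactants)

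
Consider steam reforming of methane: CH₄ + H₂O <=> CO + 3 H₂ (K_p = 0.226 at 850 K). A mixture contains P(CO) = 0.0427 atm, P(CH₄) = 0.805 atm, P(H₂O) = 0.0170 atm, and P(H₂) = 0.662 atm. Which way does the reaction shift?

Q_p = P(CO)·P(H₂)³ / (P(CH₄)·P(H₂O)) = (0.0427)·(0.662)³ / ((0.805)·(0.0170)) = 0.905
Q_p = 0.905 > K_p = 0.226, so the reverse reaction proceeds.

to the left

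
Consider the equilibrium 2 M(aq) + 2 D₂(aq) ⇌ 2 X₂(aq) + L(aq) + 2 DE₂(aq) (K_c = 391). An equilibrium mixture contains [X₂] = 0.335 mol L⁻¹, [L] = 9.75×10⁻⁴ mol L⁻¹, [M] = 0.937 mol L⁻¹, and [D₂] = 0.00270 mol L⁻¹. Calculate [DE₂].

[DE₂] = 4.78 mol L⁻¹

At equilibrium, K_c = [X₂]²·[L]·[DE₂]² / ([M]²·[D₂]²) = 391.
(0.335)²·(9.75×10⁻⁴)·([DE₂])² / ((0.937)²·(0.00270)²) = 391
[DE₂]² = 22.9 ⇒ [DE₂] = 4.78 mol L⁻¹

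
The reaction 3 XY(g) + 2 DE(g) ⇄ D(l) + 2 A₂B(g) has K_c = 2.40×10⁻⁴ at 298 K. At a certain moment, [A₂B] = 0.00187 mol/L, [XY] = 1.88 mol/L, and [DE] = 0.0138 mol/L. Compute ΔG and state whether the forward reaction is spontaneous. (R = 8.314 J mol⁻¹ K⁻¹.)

(D is a pure liquid — omitted from Q_c.)
Q_c = [A₂B]² / ([XY]³·[DE]²) = (0.00187)² / ((1.88)³·(0.0138)²) = 0.00276
ΔG = RT ln(Q_c/K_c) = (8.314 J mol⁻¹ K⁻¹)(298 K) × ln(0.00276/2.40×10⁻⁴)
   = (2.478 kJ/mol)(2.442) = 6.05 kJ/mol
ΔG > 0, so the forward reaction is non-spontaneous (proceeds in reverse).

ΔG = 6.05 kJ/mol; the forward reaction is non-spontaneous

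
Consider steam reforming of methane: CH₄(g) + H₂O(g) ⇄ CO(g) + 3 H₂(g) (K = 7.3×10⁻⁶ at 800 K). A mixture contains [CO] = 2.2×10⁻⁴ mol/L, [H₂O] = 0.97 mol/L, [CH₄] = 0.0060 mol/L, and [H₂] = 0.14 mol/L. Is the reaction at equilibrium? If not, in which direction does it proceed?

Q = [CO]·[H₂]³ / ([CH₄]·[H₂O]) = (2.2×10⁻⁴)·(0.14)³ / ((0.0060)·(0.97)) = 1.0×10⁻⁴
Q = 1.0×10⁻⁴ > K = 7.3×10⁻⁶, so the reverse reaction proceeds.

toward reactants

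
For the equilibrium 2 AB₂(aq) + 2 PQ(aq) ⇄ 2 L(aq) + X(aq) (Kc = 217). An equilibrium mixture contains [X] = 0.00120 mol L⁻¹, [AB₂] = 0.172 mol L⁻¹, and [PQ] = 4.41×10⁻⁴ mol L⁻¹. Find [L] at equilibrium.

[L] = 0.0323 mol L⁻¹

At equilibrium, Kc = [L]²·[X] / ([AB₂]²·[PQ]²) = 217.
([L])²·(0.00120) / ((0.172)²·(4.41×10⁻⁴)²) = 217
[L]² = 0.00104 ⇒ [L] = 0.0323 mol L⁻¹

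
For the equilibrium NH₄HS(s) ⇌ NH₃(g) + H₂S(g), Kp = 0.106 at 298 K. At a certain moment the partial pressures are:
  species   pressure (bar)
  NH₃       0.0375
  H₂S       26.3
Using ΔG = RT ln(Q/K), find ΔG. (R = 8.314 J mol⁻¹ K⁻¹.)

ΔG = 5.53 kJ/mol

(NH₄HS is a pure solid — omitted from Qp.)
Qp = P(NH₃)·P(H₂S) = (0.0375)·(26.3) = 0.986
ΔG = RT ln(Qp/Kp) = (8.314 J mol⁻¹ K⁻¹)(298 K) × ln(0.986/0.106)
   = (2.478 kJ/mol)(2.230) = 5.53 kJ/mol
ΔG > 0, so the forward reaction is non-spontaneous (proceeds in reverse).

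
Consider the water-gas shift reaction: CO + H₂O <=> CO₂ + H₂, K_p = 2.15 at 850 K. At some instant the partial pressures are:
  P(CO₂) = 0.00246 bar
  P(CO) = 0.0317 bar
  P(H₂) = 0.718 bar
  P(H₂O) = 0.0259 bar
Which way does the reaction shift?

neither direction; the system is at equilibrium

Q_p = P(CO₂)·P(H₂) / (P(CO)·P(H₂O)) = (0.00246)·(0.718) / ((0.0317)·(0.0259)) = 2.15
Q_p = 2.15 = K_p, so the system is already at equilibrium.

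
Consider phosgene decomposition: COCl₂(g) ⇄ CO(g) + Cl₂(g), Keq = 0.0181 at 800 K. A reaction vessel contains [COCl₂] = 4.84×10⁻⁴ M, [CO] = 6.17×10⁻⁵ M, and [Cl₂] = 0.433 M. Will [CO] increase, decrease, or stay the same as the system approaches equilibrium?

Q = [CO]·[Cl₂] / [COCl₂] = (6.17×10⁻⁵)·(0.433) / (4.84×10⁻⁴) = 0.0552
Q = 0.0552 > Keq = 0.0181: net reverse reaction.
CO is a product, so it decreases.

decrease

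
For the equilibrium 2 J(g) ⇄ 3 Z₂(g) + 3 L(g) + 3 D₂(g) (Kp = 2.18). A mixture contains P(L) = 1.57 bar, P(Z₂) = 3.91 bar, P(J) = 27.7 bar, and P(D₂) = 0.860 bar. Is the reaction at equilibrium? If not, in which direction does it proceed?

in the forward direction

Qp = P(Z₂)³·P(L)³·P(D₂)³ / P(J)² = (3.91)³·(1.57)³·(0.860)³ / (27.7)² = 0.192
Qp = 0.192 < Kp = 2.18, so the forward reaction proceeds.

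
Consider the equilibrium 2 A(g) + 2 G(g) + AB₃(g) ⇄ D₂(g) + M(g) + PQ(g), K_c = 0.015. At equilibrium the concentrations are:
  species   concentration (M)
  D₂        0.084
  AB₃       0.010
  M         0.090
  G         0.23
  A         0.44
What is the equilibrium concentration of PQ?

At equilibrium, K_c = [D₂]·[M]·[PQ] / ([A]²·[G]²·[AB₃]) = 0.015.
(0.084)·(0.090)·([PQ]) / ((0.44)²·(0.23)²·(0.010)) = 0.015
[PQ] = 2.03e-4 = 2.0e-4 M

[PQ] = 2.0e-4 M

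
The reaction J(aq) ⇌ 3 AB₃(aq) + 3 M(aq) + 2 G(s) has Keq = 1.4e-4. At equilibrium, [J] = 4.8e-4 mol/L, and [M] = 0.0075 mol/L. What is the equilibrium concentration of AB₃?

[AB₃] = 0.54 mol/L

(G is a pure solid — omitted from Keq.)
At equilibrium, Keq = [AB₃]³·[M]³ / [J] = 1.4e-4.
([AB₃])³·(0.0075)³ / (4.8e-4) = 1.4e-4
[AB₃]³ = 0.159 ⇒ [AB₃] = 0.54 mol/L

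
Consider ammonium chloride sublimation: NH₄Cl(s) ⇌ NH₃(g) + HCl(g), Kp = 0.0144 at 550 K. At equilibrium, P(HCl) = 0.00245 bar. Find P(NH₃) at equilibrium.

(NH₄Cl is a pure solid — omitted from Kp.)
At equilibrium, Kp = P(NH₃)·P(HCl) = 0.0144.
(P(NH₃))·(0.00245) = 0.0144
P(NH₃) = 5.88 bar

P(NH₃) = 5.88 bar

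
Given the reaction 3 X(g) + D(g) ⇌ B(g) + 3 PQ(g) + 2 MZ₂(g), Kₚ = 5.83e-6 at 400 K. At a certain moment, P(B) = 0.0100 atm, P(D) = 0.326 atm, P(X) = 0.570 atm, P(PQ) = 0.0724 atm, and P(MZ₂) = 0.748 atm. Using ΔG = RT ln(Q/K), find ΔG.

ΔG = 5.98 kJ/mol

Qₚ = P(B)·P(PQ)³·P(MZ₂)² / (P(X)³·P(D)) = (0.0100)·(0.0724)³·(0.748)² / ((0.570)³·(0.326)) = 3.52e-5
ΔG = RT ln(Qₚ/Kₚ) = (8.314 J mol⁻¹ K⁻¹)(400 K) × ln(3.52e-5/5.83e-6)
   = (3.326 kJ/mol)(1.798) = 5.98 kJ/mol
ΔG > 0, so the forward reaction is non-spontaneous (proceeds in reverse).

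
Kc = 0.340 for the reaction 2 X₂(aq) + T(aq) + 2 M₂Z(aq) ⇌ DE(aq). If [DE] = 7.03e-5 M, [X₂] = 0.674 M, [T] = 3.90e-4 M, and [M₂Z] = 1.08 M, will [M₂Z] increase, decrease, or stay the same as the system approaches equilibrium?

Qc = [DE] / ([X₂]²·[T]·[M₂Z]²) = (7.03e-5) / ((0.674)²·(3.90e-4)·(1.08)²) = 0.340
Qc = 0.340 = Kc; the system is at equilibrium.

stay the same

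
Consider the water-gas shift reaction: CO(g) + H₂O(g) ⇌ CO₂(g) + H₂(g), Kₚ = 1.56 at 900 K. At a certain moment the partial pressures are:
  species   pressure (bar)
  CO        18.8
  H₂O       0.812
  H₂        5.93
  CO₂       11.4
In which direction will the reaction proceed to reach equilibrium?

Qₚ = P(CO₂)·P(H₂) / (P(CO)·P(H₂O)) = (11.4)·(5.93) / ((18.8)·(0.812)) = 4.43
Qₚ = 4.43 > Kₚ = 1.56, so the reverse reaction proceeds.

toward reactants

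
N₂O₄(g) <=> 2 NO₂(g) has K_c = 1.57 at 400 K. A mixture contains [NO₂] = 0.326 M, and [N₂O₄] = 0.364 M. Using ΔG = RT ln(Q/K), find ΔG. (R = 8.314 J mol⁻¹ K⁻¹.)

ΔG = -5.59 kJ/mol

Q_c = [NO₂]² / [N₂O₄] = (0.326)² / (0.364) = 0.292
ΔG = RT ln(Q_c/K_c) = (8.314 J mol⁻¹ K⁻¹)(400 K) × ln(0.292/1.57)
   = (3.326 kJ/mol)(-1.682) = -5.59 kJ/mol
ΔG < 0, so the forward reaction is spontaneous (proceeds forward).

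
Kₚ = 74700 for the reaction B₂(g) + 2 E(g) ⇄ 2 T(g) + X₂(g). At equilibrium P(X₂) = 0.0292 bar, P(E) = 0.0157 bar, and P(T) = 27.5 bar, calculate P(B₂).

P(B₂) = 1.20 bar

At equilibrium, Kₚ = P(T)²·P(X₂) / (P(B₂)·P(E)²) = 74700.
(27.5)²·(0.0292) / ((P(B₂))·(0.0157)²) = 74700
P(B₂) = 1.20 bar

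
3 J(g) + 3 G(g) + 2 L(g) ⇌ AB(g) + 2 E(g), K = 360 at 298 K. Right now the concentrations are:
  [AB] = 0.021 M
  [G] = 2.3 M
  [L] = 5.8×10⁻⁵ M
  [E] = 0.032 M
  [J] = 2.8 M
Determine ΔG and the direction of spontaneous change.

Q = [AB]·[E]² / ([J]³·[G]³·[L]²) = (0.021)·(0.032)² / ((2.8)³·(2.3)³·(5.8×10⁻⁵)²) = 23.9
ΔG = RT ln(Q/K) = (8.314 J mol⁻¹ K⁻¹)(298 K) × ln(23.9/360)
   = (2.478 kJ/mol)(-2.712) = -6.72 kJ/mol
ΔG < 0, so the forward reaction is spontaneous (proceeds forward).

ΔG = -6.72 kJ/mol; the forward reaction is spontaneous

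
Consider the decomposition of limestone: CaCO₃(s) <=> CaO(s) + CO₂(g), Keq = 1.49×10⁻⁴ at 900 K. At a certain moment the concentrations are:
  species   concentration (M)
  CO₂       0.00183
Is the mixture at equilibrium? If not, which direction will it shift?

(CaCO₃, CaO are pure solids — omitted from Q.)
Q = [CO₂] = 0.00183
Q = 0.00183 > Keq = 1.49×10⁻⁴: net reverse reaction.

no; Q > K, reaction proceeds in reverse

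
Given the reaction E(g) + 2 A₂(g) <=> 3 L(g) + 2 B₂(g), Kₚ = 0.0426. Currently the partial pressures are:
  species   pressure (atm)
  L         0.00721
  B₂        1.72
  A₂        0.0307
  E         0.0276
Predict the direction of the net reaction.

no net change (already at equilibrium)

Qₚ = P(L)³·P(B₂)² / (P(E)·P(A₂)²) = (0.00721)³·(1.72)² / ((0.0276)·(0.0307)²) = 0.0426
Qₚ = 0.0426 = Kₚ, so the system is already at equilibrium.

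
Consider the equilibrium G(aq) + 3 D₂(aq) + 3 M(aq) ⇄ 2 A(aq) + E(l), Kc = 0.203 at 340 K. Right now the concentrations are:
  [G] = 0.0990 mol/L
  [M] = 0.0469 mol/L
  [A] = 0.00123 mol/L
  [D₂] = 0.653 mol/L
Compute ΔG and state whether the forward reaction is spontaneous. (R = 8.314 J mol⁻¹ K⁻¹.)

ΔG = 2.72 kJ/mol; the forward reaction is non-spontaneous

(E is a pure liquid — omitted from Qc.)
Qc = [A]² / ([G]·[D₂]³·[M]³) = (0.00123)² / ((0.0990)·(0.653)³·(0.0469)³) = 0.532
ΔG = RT ln(Qc/Kc) = (8.314 J mol⁻¹ K⁻¹)(340 K) × ln(0.532/0.203)
   = (2.827 kJ/mol)(0.9634) = 2.72 kJ/mol
ΔG > 0, so the forward reaction is non-spontaneous (proceeds in reverse).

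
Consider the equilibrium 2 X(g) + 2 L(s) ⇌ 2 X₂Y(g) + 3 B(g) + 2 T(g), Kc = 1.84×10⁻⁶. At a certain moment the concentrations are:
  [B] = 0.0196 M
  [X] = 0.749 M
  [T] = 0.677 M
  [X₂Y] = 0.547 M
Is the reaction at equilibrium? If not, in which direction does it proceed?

neither direction; the system is at equilibrium

(L is a pure solid — omitted from Qc.)
Qc = [X₂Y]²·[B]³·[T]² / [X]² = (0.547)²·(0.0196)³·(0.677)² / (0.749)² = 1.84×10⁻⁶
Qc = 1.84×10⁻⁶ = Kc, so the system is already at equilibrium.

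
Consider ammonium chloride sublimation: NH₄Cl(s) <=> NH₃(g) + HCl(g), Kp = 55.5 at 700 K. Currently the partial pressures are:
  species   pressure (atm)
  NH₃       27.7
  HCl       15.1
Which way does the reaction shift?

(NH₄Cl is a pure solid — omitted from Qp.)
Qp = P(NH₃)·P(HCl) = (27.7)·(15.1) = 418
Qp = 418 > Kp = 55.5, so the reverse reaction proceeds.

to the left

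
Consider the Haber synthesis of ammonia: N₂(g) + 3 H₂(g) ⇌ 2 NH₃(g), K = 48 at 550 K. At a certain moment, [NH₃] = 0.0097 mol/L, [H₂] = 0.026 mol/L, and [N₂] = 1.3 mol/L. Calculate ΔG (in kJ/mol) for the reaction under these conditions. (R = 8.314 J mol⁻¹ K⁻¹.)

ΔG = -11.2 kJ/mol

Q = [NH₃]² / ([N₂]·[H₂]³) = (0.0097)² / ((1.3)·(0.026)³) = 4.12
ΔG = RT ln(Q/K) = (8.314 J mol⁻¹ K⁻¹)(550 K) × ln(4.12/48)
   = (4.573 kJ/mol)(-2.455) = -11.2 kJ/mol
ΔG < 0, so the forward reaction is spontaneous (proceeds forward).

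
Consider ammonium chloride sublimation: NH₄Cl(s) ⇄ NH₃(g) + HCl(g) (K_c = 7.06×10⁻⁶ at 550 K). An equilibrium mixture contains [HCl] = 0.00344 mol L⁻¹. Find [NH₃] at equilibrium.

[NH₃] = 0.00205 mol L⁻¹

(NH₄Cl is a pure solid — omitted from K_c.)
At equilibrium, K_c = [NH₃]·[HCl] = 7.06×10⁻⁶.
([NH₃])·(0.00344) = 7.06×10⁻⁶
[NH₃] = 0.00205 mol L⁻¹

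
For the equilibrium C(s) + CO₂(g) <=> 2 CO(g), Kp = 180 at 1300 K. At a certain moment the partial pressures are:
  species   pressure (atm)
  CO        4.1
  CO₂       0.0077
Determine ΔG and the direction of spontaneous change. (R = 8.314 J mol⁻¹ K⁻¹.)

(C is a pure solid — omitted from Qp.)
Qp = P(CO)² / P(CO₂) = (4.1)² / (0.0077) = 2180
ΔG = RT ln(Qp/Kp) = (8.314 J mol⁻¹ K⁻¹)(1300 K) × ln(2180/180)
   = (10.81 kJ/mol)(2.494) = 27.0 kJ/mol
ΔG > 0, so the forward reaction is non-spontaneous (proceeds in reverse).

ΔG = 27.0 kJ/mol; the forward reaction is non-spontaneous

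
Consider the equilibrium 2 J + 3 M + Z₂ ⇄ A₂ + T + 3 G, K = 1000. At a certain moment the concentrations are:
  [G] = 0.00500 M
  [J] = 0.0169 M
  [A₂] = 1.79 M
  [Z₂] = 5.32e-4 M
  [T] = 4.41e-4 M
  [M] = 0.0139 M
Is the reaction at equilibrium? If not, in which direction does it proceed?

in the forward direction

Q = [A₂]·[T]·[G]³ / ([J]²·[M]³·[Z₂]) = (1.79)·(4.41e-4)·(0.00500)³ / ((0.0169)²·(0.0139)³·(5.32e-4)) = 242
Q = 242 < K = 1000, so the forward reaction proceeds.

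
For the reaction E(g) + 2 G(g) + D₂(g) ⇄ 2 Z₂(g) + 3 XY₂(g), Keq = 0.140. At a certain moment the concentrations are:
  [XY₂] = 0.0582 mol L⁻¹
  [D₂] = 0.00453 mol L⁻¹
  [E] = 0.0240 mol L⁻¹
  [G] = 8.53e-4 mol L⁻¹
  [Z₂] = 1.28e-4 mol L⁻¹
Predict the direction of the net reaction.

Q = [Z₂]²·[XY₂]³ / ([E]·[G]²·[D₂]) = (1.28e-4)²·(0.0582)³ / ((0.0240)·(8.53e-4)²·(0.00453)) = 0.0408
Q = 0.0408 < Keq = 0.140, so the forward reaction proceeds.

toward products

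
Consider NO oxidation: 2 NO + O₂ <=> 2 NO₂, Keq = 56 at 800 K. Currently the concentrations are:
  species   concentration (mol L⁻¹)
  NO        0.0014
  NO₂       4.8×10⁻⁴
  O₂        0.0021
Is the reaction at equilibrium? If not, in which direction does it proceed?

Q = [NO₂]² / ([NO]²·[O₂]) = (4.8×10⁻⁴)² / ((0.0014)²·(0.0021)) = 56
Q = 56 = Keq, so the system is already at equilibrium.

at equilibrium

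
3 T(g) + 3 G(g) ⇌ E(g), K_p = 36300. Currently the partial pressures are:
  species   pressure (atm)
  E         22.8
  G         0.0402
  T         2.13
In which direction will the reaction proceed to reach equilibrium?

Q_p = P(E) / (P(T)³·P(G)³) = (22.8) / ((2.13)³·(0.0402)³) = 36300
Q_p = 36300 = K_p, so the system is already at equilibrium.

at equilibrium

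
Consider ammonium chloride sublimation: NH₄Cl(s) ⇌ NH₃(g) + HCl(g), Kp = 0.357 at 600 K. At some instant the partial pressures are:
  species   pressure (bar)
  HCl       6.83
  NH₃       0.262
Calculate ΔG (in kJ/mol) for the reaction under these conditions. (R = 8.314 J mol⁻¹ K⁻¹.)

(NH₄Cl is a pure solid — omitted from Qp.)
Qp = P(NH₃)·P(HCl) = (0.262)·(6.83) = 1.79
ΔG = RT ln(Qp/Kp) = (8.314 J mol⁻¹ K⁻¹)(600 K) × ln(1.79/0.357)
   = (4.988 kJ/mol)(1.612) = 8.04 kJ/mol
ΔG > 0, so the forward reaction is non-spontaneous (proceeds in reverse).

ΔG = 8.04 kJ/mol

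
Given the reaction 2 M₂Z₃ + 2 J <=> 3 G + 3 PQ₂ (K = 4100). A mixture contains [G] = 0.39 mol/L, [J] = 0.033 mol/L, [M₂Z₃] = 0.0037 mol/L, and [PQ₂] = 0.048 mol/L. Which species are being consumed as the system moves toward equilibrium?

Q = [G]³·[PQ₂]³ / ([M₂Z₃]²·[J]²) = (0.39)³·(0.048)³ / ((0.0037)²·(0.033)²) = 440
Q = 440 < K = 4100: net forward reaction.

M₂Z₃, J (reactants)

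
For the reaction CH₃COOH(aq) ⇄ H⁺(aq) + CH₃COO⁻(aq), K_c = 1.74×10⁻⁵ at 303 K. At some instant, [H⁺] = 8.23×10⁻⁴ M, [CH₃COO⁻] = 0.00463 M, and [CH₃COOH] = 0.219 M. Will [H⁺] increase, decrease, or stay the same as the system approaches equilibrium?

stay the same

Q_c = [H⁺]·[CH₃COO⁻] / [CH₃COOH] = (8.23×10⁻⁴)·(0.00463) / (0.219) = 1.74×10⁻⁵
Q_c = 1.74×10⁻⁵ = K_c; the system is at equilibrium.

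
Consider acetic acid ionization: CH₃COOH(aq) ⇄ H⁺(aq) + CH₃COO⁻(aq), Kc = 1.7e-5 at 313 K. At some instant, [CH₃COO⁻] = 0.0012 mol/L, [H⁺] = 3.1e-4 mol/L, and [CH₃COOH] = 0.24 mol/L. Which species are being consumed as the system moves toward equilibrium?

Qc = [H⁺]·[CH₃COO⁻] / [CH₃COOH] = (3.1e-4)·(0.0012) / (0.24) = 1.5e-6
Qc = 1.5e-6 < Kc = 1.7e-5: net forward reaction.

CH₃COOH (reactants)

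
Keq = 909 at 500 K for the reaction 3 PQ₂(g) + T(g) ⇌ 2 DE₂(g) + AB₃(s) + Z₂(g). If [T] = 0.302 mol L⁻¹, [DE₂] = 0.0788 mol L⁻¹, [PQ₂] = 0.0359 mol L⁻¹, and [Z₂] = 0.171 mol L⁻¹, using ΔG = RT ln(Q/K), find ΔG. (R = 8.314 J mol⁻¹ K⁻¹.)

(AB₃ is a pure solid — omitted from Q.)
Q = [DE₂]²·[Z₂] / ([PQ₂]³·[T]) = (0.0788)²·(0.171) / ((0.0359)³·(0.302)) = 76.0
ΔG = RT ln(Q/Keq) = (8.314 J mol⁻¹ K⁻¹)(500 K) × ln(76.0/909)
   = (4.157 kJ/mol)(-2.482) = -10.3 kJ/mol
ΔG < 0, so the forward reaction is spontaneous (proceeds forward).

ΔG = -10.3 kJ/mol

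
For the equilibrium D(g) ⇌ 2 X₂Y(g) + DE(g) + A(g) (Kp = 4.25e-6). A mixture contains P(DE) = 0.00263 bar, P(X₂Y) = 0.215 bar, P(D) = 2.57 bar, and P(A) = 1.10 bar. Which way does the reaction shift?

in the reverse direction

Qp = P(X₂Y)²·P(DE)·P(A) / P(D) = (0.215)²·(0.00263)·(1.10) / (2.57) = 5.20e-5
Qp = 5.20e-5 > Kp = 4.25e-6, so the reverse reaction proceeds.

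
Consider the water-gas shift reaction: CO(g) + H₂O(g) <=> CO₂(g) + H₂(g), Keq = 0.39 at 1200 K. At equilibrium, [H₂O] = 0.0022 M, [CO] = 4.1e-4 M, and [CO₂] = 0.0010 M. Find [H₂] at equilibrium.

At equilibrium, Keq = [CO₂]·[H₂] / ([CO]·[H₂O]) = 0.39.
(0.0010)·([H₂]) / ((4.1e-4)·(0.0022)) = 0.39
[H₂] = 3.52e-4 = 3.5e-4 M

[H₂] = 3.5e-4 M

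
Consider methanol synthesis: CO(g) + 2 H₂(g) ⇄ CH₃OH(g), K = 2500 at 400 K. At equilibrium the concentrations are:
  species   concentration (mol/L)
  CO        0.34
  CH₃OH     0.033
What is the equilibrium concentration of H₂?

[H₂] = 0.0062 mol/L

At equilibrium, K = [CH₃OH] / ([CO]·[H₂]²) = 2500.
(0.033) / ((0.34)·([H₂])²) = 2500
[H₂]² = 3.88×10⁻⁵ ⇒ [H₂] = 0.0062 mol/L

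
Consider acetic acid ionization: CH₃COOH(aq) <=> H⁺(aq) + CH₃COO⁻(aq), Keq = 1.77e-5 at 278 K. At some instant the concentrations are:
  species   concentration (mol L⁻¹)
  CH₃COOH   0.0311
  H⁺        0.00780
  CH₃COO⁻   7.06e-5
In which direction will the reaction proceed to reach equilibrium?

Q = [H⁺]·[CH₃COO⁻] / [CH₃COOH] = (0.00780)·(7.06e-5) / (0.0311) = 1.77e-5
Q = 1.77e-5 = Keq, so the system is already at equilibrium.

neither direction; the system is at equilibrium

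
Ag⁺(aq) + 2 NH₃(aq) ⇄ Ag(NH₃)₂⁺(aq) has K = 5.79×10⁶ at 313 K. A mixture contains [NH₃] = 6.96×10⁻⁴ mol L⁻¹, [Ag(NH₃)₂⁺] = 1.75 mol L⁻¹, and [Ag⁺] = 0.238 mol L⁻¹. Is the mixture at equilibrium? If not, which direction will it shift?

Q = [Ag(NH₃)₂⁺] / ([Ag⁺]·[NH₃]²) = (1.75) / ((0.238)·(6.96×10⁻⁴)²) = 1.52×10⁷
Q = 1.52×10⁷ > K = 5.79×10⁶: net reverse reaction.

no; Q > K, reaction proceeds in reverse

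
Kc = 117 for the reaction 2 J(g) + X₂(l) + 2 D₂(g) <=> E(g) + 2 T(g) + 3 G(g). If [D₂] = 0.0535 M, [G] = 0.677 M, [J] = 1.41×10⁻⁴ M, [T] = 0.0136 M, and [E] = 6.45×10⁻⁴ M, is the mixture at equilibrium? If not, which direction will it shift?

no; Q > K, reaction proceeds in reverse

(X₂ is a pure liquid — omitted from Qc.)
Qc = [E]·[T]²·[G]³ / ([J]²·[D₂]²) = (6.45×10⁻⁴)·(0.0136)²·(0.677)³ / ((1.41×10⁻⁴)²·(0.0535)²) = 651
Qc = 651 > Kc = 117: net reverse reaction.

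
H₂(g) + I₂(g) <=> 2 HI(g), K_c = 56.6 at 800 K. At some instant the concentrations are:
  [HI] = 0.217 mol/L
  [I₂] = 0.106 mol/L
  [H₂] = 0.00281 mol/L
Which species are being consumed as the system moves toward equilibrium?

Q_c = [HI]² / ([H₂]·[I₂]) = (0.217)² / ((0.00281)·(0.106)) = 158
Q_c = 158 > K_c = 56.6: net reverse reaction.

HI (products)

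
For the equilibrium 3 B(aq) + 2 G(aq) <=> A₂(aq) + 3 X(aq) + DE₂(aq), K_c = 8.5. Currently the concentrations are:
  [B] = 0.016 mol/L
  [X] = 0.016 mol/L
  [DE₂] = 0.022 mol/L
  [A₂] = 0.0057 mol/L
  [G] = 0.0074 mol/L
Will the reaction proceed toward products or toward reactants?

in the forward direction

Q_c = [A₂]·[X]³·[DE₂] / ([B]³·[G]²) = (0.0057)·(0.016)³·(0.022) / ((0.016)³·(0.0074)²) = 2.3
Q_c = 2.3 < K_c = 8.5, so the forward reaction proceeds.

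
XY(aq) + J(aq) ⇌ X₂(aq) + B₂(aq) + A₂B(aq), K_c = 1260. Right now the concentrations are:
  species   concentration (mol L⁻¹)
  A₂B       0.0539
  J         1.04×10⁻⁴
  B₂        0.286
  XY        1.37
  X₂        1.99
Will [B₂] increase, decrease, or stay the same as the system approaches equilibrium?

increase

Q_c = [X₂]·[B₂]·[A₂B] / ([XY]·[J]) = (1.99)·(0.286)·(0.0539) / ((1.37)·(1.04×10⁻⁴)) = 215
Q_c = 215 < K_c = 1260: net forward reaction.
B₂ is a product, so it increases.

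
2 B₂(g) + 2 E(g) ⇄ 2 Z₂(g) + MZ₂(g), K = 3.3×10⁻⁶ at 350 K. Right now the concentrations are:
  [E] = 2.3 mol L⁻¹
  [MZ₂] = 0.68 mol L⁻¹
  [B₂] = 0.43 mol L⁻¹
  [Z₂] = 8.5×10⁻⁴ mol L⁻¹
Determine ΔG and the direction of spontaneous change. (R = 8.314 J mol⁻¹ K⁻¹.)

Q = [Z₂]²·[MZ₂] / ([B₂]²·[E]²) = (8.5×10⁻⁴)²·(0.68) / ((0.43)²·(2.3)²) = 5.02×10⁻⁷
ΔG = RT ln(Q/K) = (8.314 J mol⁻¹ K⁻¹)(350 K) × ln(5.02×10⁻⁷/3.3×10⁻⁶)
   = (2.910 kJ/mol)(-1.883) = -5.48 kJ/mol
ΔG < 0, so the forward reaction is spontaneous (proceeds forward).

ΔG = -5.48 kJ/mol; the forward reaction is spontaneous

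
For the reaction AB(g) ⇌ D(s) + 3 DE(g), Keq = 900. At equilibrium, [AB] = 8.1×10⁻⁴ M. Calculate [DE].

[DE] = 0.90 M

(D is a pure solid — omitted from Keq.)
At equilibrium, Keq = [DE]³ / [AB] = 900.
([DE])³ / (8.1×10⁻⁴) = 900
[DE]³ = 0.729 ⇒ [DE] = 0.90 M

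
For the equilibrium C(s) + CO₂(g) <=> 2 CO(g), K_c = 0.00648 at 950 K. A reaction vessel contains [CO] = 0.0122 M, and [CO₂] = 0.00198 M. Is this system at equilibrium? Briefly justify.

(C is a pure solid — omitted from Q_c.)
Q_c = [CO]² / [CO₂] = (0.0122)² / (0.00198) = 0.0752
Q_c = 0.0752 > K_c = 0.00648: net reverse reaction.

no; Q > K, reaction proceeds in reverse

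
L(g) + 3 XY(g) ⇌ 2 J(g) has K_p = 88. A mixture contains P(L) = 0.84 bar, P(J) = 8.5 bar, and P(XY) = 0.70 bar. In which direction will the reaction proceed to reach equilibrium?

Q_p = P(J)² / (P(L)·P(XY)³) = (8.5)² / ((0.84)·(0.70)³) = 250
Q_p = 250 > K_p = 88, so the reverse reaction proceeds.

reverse (toward reactants)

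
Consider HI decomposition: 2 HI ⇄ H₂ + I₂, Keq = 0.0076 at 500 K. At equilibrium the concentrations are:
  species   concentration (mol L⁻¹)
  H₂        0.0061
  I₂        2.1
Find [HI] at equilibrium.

At equilibrium, Keq = [H₂]·[I₂] / [HI]² = 0.0076.
(0.0061)·(2.1) / ([HI])² = 0.0076
[HI]² = 1.69 ⇒ [HI] = 1.3 mol L⁻¹

[HI] = 1.3 mol L⁻¹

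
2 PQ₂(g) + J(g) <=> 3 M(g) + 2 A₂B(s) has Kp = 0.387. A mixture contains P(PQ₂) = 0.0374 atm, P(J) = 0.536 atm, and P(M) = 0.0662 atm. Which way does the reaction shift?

no net change (already at equilibrium)

(A₂B is a pure solid — omitted from Qp.)
Qp = P(M)³ / (P(PQ₂)²·P(J)) = (0.0662)³ / ((0.0374)²·(0.536)) = 0.387
Qp = 0.387 = Kp, so the system is already at equilibrium.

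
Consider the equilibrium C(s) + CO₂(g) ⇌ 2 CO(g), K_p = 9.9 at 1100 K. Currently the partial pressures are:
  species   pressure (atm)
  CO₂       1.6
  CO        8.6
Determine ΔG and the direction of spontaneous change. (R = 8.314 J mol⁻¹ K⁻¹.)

ΔG = 14.1 kJ/mol; the forward reaction is non-spontaneous

(C is a pure solid — omitted from Q_p.)
Q_p = P(CO)² / P(CO₂) = (8.6)² / (1.6) = 46.2
ΔG = RT ln(Q_p/K_p) = (8.314 J mol⁻¹ K⁻¹)(1100 K) × ln(46.2/9.9)
   = (9.145 kJ/mol)(1.540) = 14.1 kJ/mol
ΔG > 0, so the forward reaction is non-spontaneous (proceeds in reverse).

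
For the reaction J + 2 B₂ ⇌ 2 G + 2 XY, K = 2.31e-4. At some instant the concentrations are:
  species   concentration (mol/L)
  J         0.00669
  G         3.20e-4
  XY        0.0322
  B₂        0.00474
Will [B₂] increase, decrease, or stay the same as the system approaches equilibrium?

Q = [G]²·[XY]² / ([J]·[B₂]²) = (3.20e-4)²·(0.0322)² / ((0.00669)·(0.00474)²) = 7.06e-4
Q = 7.06e-4 > K = 2.31e-4: net reverse reaction.
B₂ is a reactant, so it increases.

increase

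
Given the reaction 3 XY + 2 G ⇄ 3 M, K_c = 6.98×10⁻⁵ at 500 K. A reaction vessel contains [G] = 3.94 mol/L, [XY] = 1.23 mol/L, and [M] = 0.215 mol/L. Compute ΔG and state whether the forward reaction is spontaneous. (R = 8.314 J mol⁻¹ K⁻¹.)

ΔG = 6.63 kJ/mol; the forward reaction is non-spontaneous

Q_c = [M]³ / ([XY]³·[G]²) = (0.215)³ / ((1.23)³·(3.94)²) = 3.44×10⁻⁴
ΔG = RT ln(Q_c/K_c) = (8.314 J mol⁻¹ K⁻¹)(500 K) × ln(3.44×10⁻⁴/6.98×10⁻⁵)
   = (4.157 kJ/mol)(1.595) = 6.63 kJ/mol
ΔG > 0, so the forward reaction is non-spontaneous (proceeds in reverse).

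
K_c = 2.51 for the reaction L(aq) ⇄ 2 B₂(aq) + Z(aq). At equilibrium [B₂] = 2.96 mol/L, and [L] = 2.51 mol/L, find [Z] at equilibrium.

[Z] = 0.719 mol/L

At equilibrium, K_c = [B₂]²·[Z] / [L] = 2.51.
(2.96)²·([Z]) / (2.51) = 2.51
[Z] = 0.719 mol/L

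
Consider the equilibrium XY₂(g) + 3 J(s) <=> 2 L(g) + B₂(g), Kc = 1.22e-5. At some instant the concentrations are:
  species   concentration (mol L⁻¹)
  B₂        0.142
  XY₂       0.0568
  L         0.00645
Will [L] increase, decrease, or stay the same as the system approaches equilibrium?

(J is a pure solid — omitted from Qc.)
Qc = [L]²·[B₂] / [XY₂] = (0.00645)²·(0.142) / (0.0568) = 1.04e-4
Qc = 1.04e-4 > Kc = 1.22e-5: net reverse reaction.
L is a product, so it decreases.

decrease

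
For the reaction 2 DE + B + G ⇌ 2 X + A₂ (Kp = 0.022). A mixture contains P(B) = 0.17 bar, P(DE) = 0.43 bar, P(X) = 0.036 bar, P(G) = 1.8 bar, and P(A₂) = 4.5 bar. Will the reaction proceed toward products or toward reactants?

Qp = P(X)²·P(A₂) / (P(DE)²·P(B)·P(G)) = (0.036)²·(4.5) / ((0.43)²·(0.17)·(1.8)) = 0.10
Qp = 0.10 > Kp = 0.022, so the reverse reaction proceeds.

in the reverse direction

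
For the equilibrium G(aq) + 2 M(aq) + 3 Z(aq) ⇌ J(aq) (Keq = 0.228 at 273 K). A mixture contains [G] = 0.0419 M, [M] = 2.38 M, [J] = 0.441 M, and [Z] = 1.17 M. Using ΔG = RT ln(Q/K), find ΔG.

Q = [J] / ([G]·[M]²·[Z]³) = (0.441) / ((0.0419)·(2.38)²·(1.17)³) = 1.16
ΔG = RT ln(Q/Keq) = (8.314 J mol⁻¹ K⁻¹)(273 K) × ln(1.16/0.228)
   = (2.270 kJ/mol)(1.627) = 3.69 kJ/mol
ΔG > 0, so the forward reaction is non-spontaneous (proceeds in reverse).

ΔG = 3.69 kJ/mol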